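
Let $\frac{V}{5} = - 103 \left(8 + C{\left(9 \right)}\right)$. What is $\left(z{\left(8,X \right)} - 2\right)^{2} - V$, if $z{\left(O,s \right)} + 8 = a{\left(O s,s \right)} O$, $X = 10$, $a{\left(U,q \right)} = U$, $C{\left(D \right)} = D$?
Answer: $405655$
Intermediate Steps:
$z{\left(O,s \right)} = -8 + s O^{2}$ ($z{\left(O,s \right)} = -8 + O s O = -8 + s O^{2}$)
$V = -8755$ ($V = 5 \left(- 103 \left(8 + 9\right)\right) = 5 \left(\left(-103\right) 17\right) = 5 \left(-1751\right) = -8755$)
$\left(z{\left(8,X \right)} - 2\right)^{2} - V = \left(\left(-8 + 10 \cdot 8^{2}\right) - 2\right)^{2} - -8755 = \left(\left(-8 + 10 \cdot 64\right) - 2\right)^{2} + 8755 = \left(\left(-8 + 640\right) - 2\right)^{2} + 8755 = \left(632 - 2\right)^{2} + 8755 = 630^{2} + 8755 = 396900 + 8755 = 405655$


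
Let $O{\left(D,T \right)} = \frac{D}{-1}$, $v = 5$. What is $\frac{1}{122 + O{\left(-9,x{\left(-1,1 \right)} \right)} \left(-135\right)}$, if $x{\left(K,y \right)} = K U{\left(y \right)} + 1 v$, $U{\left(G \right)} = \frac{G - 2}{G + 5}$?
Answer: $- \frac{1}{1093} \approx -0.00091491$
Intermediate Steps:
$U{\left(G \right)} = \frac{-2 + G}{5 + G}$
$x{\left(K,y \right)} = 5 + \frac{K \left(-2 + y\right)}{5 + y}$ ($x{\left(K,y \right)} = K \frac{-2 + y}{5 + y} + 1 \cdot 5 = \frac{K \left(-2 + y\right)}{5 + y} + 5 = 5 + \frac{K \left(-2 + y\right)}{5 + y}$)
$O{\left(D,T \right)} = - D$ ($O{\left(D,T \right)} = D \left(-1\right) = - D$)
$\frac{1}{122 + O{\left(-9,x{\left(-1,1 \right)} \right)} \left(-135\right)} = \frac{1}{122 + \left(-1\right) \left(-9\right) \left(-135\right)} = \frac{1}{122 + 9 \left(-135\right)} = \frac{1}{122 - 1215} = \frac{1}{-1093} = - \frac{1}{1093}$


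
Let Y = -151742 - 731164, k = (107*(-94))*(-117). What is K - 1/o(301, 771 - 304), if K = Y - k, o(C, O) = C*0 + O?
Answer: -961876165/467 ≈ -2.0597e+6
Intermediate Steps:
k = 1176786 (k = -10058*(-117) = 1176786)
Y = -882906
o(C, O) = O (o(C, O) = 0 + O = O)
K = -2059692 (K = -882906 - 1*1176786 = -882906 - 1176786 = -2059692)
K - 1/o(301, 771 - 304) = -2059692 - 1/(771 - 304) = -2059692 - 1/467 = -961876165/467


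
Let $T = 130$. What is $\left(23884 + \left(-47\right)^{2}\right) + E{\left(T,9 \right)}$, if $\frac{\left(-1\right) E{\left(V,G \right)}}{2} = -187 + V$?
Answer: $26207$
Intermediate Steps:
$E{\left(V,G \right)} = 374 - 2 V$ ($E{\left(V,G \right)} = - 2 \left(-187 + V\right) = 374 - 2 V$)
$\left(23884 + \left(-47\right)^{2}\right) + E{\left(T,9 \right)} = \left(23884 + \left(-47\right)^{2}\right) + \left(374 - 260\right) = \left(23884 + 2209\right) + \left(374 - 260\right) = 26093 + 114 = 26207$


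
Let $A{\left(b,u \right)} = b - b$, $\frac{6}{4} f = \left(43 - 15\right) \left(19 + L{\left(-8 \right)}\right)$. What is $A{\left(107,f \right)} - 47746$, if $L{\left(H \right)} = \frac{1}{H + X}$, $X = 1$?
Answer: $-47746$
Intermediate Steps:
$L{\left(H \right)} = \frac{1}{1 + H}$ ($L{\left(H \right)} = \frac{1}{H + 1} = \frac{1}{1 + H}$)
$f = 352$ ($f = \frac{2 \left(43 - 15\right) \left(19 + \frac{1}{1 - 8}\right)}{3} = \frac{2 \cdot 28 \left(19 + \frac{1}{-7}\right)}{3} = \frac{2 \cdot 28 \left(19 - \frac{1}{7}\right)}{3} = \frac{2 \cdot 28 \cdot \frac{132}{7}}{3} = \frac{2}{3} \cdot 528 = 352$)
$A{\left(b,u \right)} = 0$
$A{\left(107,f \right)} - 47746 = 0 - 47746 = -47746$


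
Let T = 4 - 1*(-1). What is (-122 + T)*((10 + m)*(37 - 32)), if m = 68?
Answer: -45630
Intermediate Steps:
T = 5 (T = 4 + 1 = 5)
(-122 + T)*((10 + m)*(37 - 32)) = (-122 + 5)*((10 + 68)*(37 - 32)) = -9126*5 = -117*390 = -45630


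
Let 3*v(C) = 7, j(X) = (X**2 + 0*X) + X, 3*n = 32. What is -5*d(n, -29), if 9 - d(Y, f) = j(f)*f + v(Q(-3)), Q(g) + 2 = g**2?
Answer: -353320/3 ≈ -1.1777e+5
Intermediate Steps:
n = 32/3 (n = (1/3)*32 = 32/3 ≈ 10.667)
Q(g) = -2 + g**2
j(X) = X + X**2 (j(X) = (X**2 + 0) + X = X**2 + X = X + X**2)
v(C) = 7/3 (v(C) = (1/3)*7 = 7/3)
d(Y, f) = 20/3 - f**2*(1 + f) (d(Y, f) = 9 - ((f*(1 + f))*f + 7/3) = 9 - (f**2*(1 + f) + 7/3) = 9 - (7/3 + f**2*(1 + f)) = 9 + (-7/3 - f**2*(1 + f)) = 20/3 - f**2*(1 + f))
-5*d(n, -29) = -5*(20/3 - 1*(-29)**2 - 1*(-29)**3) = -5*(20/3 - 1*841 - 1*(-24389)) = -5*(20/3 - 841 + 24389) = -5*70664/3 = -353320/3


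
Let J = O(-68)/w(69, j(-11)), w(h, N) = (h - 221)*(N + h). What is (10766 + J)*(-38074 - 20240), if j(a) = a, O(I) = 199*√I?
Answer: -627808524 + 5802243*I*√17/2204 ≈ -6.2781e+8 + 10854.0*I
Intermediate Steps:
w(h, N) = (-221 + h)*(N + h)
J = -199*I*√17/4408 (J = (199*√(-68))/(69² - 221*(-11) - 221*69 - 11*69) = (199*(2*I*√17))/(4761 + 2431 - 15249 - 759) = (398*I*√17)/(-8816) = (398*I*√17)*(-1/8816) = -199*I*√17/4408 ≈ -0.18614*I)
(10766 + J)*(-38074 - 20240) = (10766 - 199*I*√17/4408)*(-38074 - 20240) = (10766 - 199*I*√17/4408)*(-58314) = -627808524 + 5802243*I*√17/2204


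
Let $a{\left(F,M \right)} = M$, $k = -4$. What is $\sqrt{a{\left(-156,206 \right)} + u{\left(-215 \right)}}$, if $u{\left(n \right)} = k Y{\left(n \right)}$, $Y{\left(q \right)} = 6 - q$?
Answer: $i \sqrt{678} \approx 26.038 i$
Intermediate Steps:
$u{\left(n \right)} = -24 + 4 n$ ($u{\left(n \right)} = - 4 \left(6 - n\right) = -24 + 4 n$)
$\sqrt{a{\left(-156,206 \right)} + u{\left(-215 \right)}} = \sqrt{206 + \left(-24 + 4 \left(-215\right)\right)} = \sqrt{206 - 884} = \sqrt{-678} = i \sqrt{678}$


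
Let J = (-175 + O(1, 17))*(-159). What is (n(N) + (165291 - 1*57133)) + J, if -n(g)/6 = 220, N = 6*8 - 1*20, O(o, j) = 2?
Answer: 134345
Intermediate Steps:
N = 28 (N = 48 - 20 = 28)
n(g) = -1320 (n(g) = -6*220 = -1320)
J = 27507 (J = (-175 + 2)*(-159) = -173*(-159) = 27507)
(n(N) + (165291 - 1*57133)) + J = (-1320 + (165291 - 1*57133)) + 27507 = (-1320 + (165291 - 57133)) + 27507 = (-1320 + 108158) + 27507 = 106838 + 27507 = 134345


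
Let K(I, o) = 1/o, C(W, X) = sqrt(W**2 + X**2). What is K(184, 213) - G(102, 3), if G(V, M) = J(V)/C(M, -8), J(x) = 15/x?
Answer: 1/213 - 5*sqrt(73)/2482 ≈ -0.012517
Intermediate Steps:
G(V, M) = 15/(V*sqrt(64 + M**2)) (G(V, M) = (15/V)/(sqrt(M**2 + (-8)**2)) = (15/V)/(sqrt(M**2 + 64)) = (15/V)/(sqrt(64 + M**2)) = (15/V)/sqrt(64 + M**2) = 15/(V*sqrt(64 + M**2)))
K(184, 213) - G(102, 3) = 1/213 - 15/(102*sqrt(64 + 3**2)) = 1/213 - 15/(102*sqrt(64 + 9)) = 1/213 - 15/(102*sqrt(73)) = 1/213 - 15*sqrt(73)/73/102 = 1/213 - 5*sqrt(73)/2482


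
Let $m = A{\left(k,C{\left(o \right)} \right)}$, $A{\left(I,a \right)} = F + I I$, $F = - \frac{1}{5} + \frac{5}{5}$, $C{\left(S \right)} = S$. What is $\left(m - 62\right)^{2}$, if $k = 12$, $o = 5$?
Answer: $\frac{171396}{25} \approx 6855.8$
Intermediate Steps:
$F = \frac{4}{5}$ ($F = \left(-1\right) \frac{1}{5} + 5 \cdot \frac{1}{5} = - \frac{1}{5} + 1 = \frac{4}{5} \approx 0.8$)
$A{\left(I,a \right)} = \frac{4}{5} + I^{2}$ ($A{\left(I,a \right)} = \frac{4}{5} + I I = \frac{4}{5} + I^{2}$)
$m = \frac{724}{5}$ ($m = \frac{4}{5} + 12^{2} = \frac{4}{5} + 144 = \frac{724}{5} \approx 144.8$)
$\left(m - 62\right)^{2} = \left(\frac{724}{5} - 62\right)^{2} = \left(\frac{414}{5}\right)^{2} = \frac{171396}{25}$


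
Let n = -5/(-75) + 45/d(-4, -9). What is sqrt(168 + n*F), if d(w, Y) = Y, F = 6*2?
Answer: 4*sqrt(170)/5 ≈ 10.431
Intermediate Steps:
F = 12
n = -74/15 (n = -5/(-75) + 45/(-9) = -5*(-1/75) + 45*(-1/9) = 1/15 - 5 = -74/15 ≈ -4.9333)
sqrt(168 + n*F) = sqrt(168 - 74/15*12) = sqrt(168 - 296/5) = sqrt(544/5) = 4*sqrt(170)/5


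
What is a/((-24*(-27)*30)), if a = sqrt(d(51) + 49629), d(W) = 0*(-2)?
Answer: sqrt(49629)/19440 ≈ 0.011460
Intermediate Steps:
d(W) = 0
a = sqrt(49629) (a = sqrt(0 + 49629) = sqrt(49629) ≈ 222.78)
a/((-24*(-27)*30)) = sqrt(49629)/((-24*(-27)*30)) = sqrt(49629)/((648*30)) = sqrt(49629)/19440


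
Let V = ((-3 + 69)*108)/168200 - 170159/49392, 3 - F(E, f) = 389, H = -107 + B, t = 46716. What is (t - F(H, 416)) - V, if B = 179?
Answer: 48917396798303/1038466800 ≈ 47105.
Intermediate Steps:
H = 72 (H = -107 + 179 = 72)
F(E, f) = -386 (F(E, f) = 3 - 1*389 = 3 - 389 = -386)
V = -3533584703/1038466800 (V = (66*108)*(1/168200) - 170159*1/49392 = 7128*(1/168200) - 170159/49392 = 891/21025 - 170159/49392 = -3533584703/1038466800 ≈ -3.4027)
(t - F(H, 416)) - V = (46716 - 1*(-386)) - 1*(-3533584703/1038466800) = (46716 + 386) + 3533584703/1038466800 = 47102 + 3533584703/1038466800 = 48917396798303/1038466800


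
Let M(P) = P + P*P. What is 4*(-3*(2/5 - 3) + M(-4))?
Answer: 396/5 ≈ 79.200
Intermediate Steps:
M(P) = P + P²
4*(-3*(2/5 - 3) + M(-4)) = 4*(-3*(2/5 - 3) - 4*(1 - 4)) = 4*(-3*(2*(⅕) - 3) - 4*(-3)) = 4*(-3*(⅖ - 3) + 12) = 4*(-3*(-13/5) + 12) = 4*(39/5 + 12) = 4*(99/5) = 396/5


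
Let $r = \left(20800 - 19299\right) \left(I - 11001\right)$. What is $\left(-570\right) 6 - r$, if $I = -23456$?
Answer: $51716537$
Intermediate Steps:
$r = -51719957$ ($r = \left(20800 - 19299\right) \left(-23456 - 11001\right) = 1501 \left(-34457\right) = -51719957$)
$\left(-570\right) 6 - r = \left(-570\right) 6 - -51719957 = -3420 + 51719957 = 51716537$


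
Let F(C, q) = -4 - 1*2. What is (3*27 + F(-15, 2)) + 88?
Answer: 163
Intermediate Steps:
F(C, q) = -6 (F(C, q) = -4 - 2 = -6)
(3*27 + F(-15, 2)) + 88 = (3*27 - 6) + 88 = (81 - 6) + 88 = 75 + 88 = 163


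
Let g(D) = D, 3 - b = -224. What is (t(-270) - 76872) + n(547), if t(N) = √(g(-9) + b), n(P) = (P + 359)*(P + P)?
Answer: 914292 + √218 ≈ 9.1431e+5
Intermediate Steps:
b = 227 (b = 3 - 1*(-224) = 3 + 224 = 227)
n(P) = 2*P*(359 + P) (n(P) = (359 + P)*(2*P) = 2*P*(359 + P))
t(N) = √218 (t(N) = √(-9 + 227) = √218)
(t(-270) - 76872) + n(547) = (√218 - 76872) + 2*547*(359 + 547) = (-76872 + √218) + 2*547*906 = (-76872 + √218) + 991164 = 914292 + √218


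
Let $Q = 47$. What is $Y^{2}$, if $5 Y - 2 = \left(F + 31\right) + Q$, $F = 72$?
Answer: $\frac{23104}{25} \approx 924.16$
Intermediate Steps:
$Y = \frac{152}{5}$ ($Y = \frac{2}{5} + \frac{\left(72 + 31\right) + 47}{5} = \frac{2}{5} + \frac{103 + 47}{5} = \frac{2}{5} + \frac{1}{5} \cdot 150 = \frac{2}{5} + 30 = \frac{152}{5} \approx 30.4$)
$Y^{2} = \left(\frac{152}{5}\right)^{2} = \frac{23104}{25}$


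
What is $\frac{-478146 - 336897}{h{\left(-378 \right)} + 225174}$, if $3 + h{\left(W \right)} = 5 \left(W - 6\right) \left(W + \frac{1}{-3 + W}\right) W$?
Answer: $\frac{1815973}{610745259} \approx 0.0029734$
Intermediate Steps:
$h{\left(W \right)} = -3 + 5 W \left(-6 + W\right) \left(W + \frac{1}{-3 + W}\right)$ ($h{\left(W \right)} = -3 + 5 \left(W - 6\right) \left(W + \frac{1}{-3 + W}\right) W = -3 + 5 \left(-6 + W\right) \left(W + \frac{1}{-3 + W}\right) W = -3 + 5 W \left(-6 + W\right) \left(W + \frac{1}{-3 + W}\right)$)
$\frac{-478146 - 336897}{h{\left(-378 \right)} + 225174} = \frac{-478146 - 336897}{\frac{9 - 45 \left(-378\right)^{3} - -12474 + 5 \left(-378\right)^{4} + 95 \left(-378\right)^{2}}{-3 - 378} + 225174} = - \frac{815043}{\frac{9 - -2430456840 + 12474 + 5 \cdot 20415837456 + 95 \cdot 142884}{-381} + 225174} = - \frac{815043}{- \frac{9 + 2430456840 + 12474 + 102079187280 + 13573980}{381} + 225174} = - \frac{815043}{\left(- \frac{1}{381}\right) 104523230583 + 225174} = - \frac{815043}{- \frac{34841076861}{127} + 225174} = - \frac{815043}{- \frac{34812479763}{127}} = \left(-815043\right) \left(- \frac{127}{34812479763}\right) = \frac{1815973}{610745259}$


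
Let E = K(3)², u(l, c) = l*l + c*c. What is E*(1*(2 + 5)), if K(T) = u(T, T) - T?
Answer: 1575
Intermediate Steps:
u(l, c) = c² + l² (u(l, c) = l² + c² = c² + l²)
K(T) = -T + 2*T² (K(T) = (T² + T²) - T = 2*T² - T = -T + 2*T²)
E = 225 (E = (3*(-1 + 2*3))² = (3*(-1 + 6))² = (3*5)² = 15² = 225)
E*(1*(2 + 5)) = 225*(1*(2 + 5)) = 225*(1*7) = 225*7 = 1575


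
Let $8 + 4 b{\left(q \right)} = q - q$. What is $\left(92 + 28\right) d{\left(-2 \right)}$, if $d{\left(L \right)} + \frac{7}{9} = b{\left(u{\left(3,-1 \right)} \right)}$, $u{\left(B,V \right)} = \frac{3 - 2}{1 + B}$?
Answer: $- \frac{1000}{3} \approx -333.33$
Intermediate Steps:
$u{\left(B,V \right)} = \frac{1}{1 + B}$ ($u{\left(B,V \right)} = 1 \frac{1}{1 + B} = \frac{1}{1 + B}$)
$b{\left(q \right)} = -2$ ($b{\left(q \right)} = -2 + \frac{q - q}{4} = -2 + \frac{1}{4} \cdot 0 = -2 + 0 = -2$)
$d{\left(L \right)} = - \frac{25}{9}$ ($d{\left(L \right)} = - \frac{7}{9} - 2 = - \frac{25}{9}$)
$\left(92 + 28\right) d{\left(-2 \right)} = \left(92 + 28\right) \left(- \frac{25}{9}\right) = 120 \left(- \frac{25}{9}\right) = - \frac{1000}{3}$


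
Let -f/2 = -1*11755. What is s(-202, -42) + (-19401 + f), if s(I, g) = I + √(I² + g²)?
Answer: 3907 + 2*√10642 ≈ 4113.3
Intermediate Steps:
f = 23510 (f = -(-2)*11755 = -2*(-11755) = 23510)
s(-202, -42) + (-19401 + f) = (-202 + √((-202)² + (-42)²)) + (-19401 + 23510) = (-202 + √(40804 + 1764)) + 4109 = (-202 + √42568) + 4109 = (-202 + 2*√10642) + 4109 = 3907 + 2*√10642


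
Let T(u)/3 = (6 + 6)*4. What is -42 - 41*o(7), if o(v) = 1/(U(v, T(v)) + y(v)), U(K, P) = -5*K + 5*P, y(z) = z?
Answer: -29105/692 ≈ -42.059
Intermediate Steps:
T(u) = 144 (T(u) = 3*((6 + 6)*4) = 3*(12*4) = 3*48 = 144)
o(v) = 1/(720 - 4*v) (o(v) = 1/((-5*v + 5*144) + v) = 1/((-5*v + 720) + v) = 1/((720 - 5*v) + v) = 1/(720 - 4*v))
-42 - 41*o(7) = -42 - (-41)/(-720 + 4*7) = -42 - (-41)/(-720 + 28) = -42 - (-41)/(-692) = -42 - (-41)*(-1)/692 = -42 - 41*1/692 = -42 - 41/692 = -29105/692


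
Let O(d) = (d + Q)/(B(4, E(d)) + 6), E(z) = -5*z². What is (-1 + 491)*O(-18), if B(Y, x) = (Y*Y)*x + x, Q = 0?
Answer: 1470/4589 ≈ 0.32033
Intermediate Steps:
B(Y, x) = x + x*Y² (B(Y, x) = Y²*x + x = x*Y² + x = x + x*Y²)
O(d) = d/(6 - 85*d²) (O(d) = (d + 0)/((-5*d²)*(1 + 4²) + 6) = d/((-5*d²)*(1 + 16) + 6) = d/(-5*d²*17 + 6) = d/(-85*d² + 6) = d/(6 - 85*d²))
(-1 + 491)*O(-18) = (-1 + 491)*(-18/(6 - 85*(-18)²)) = 490*(-18/(6 - 85*324)) = 490*(-18/(6 - 27540)) = 490*(-18/(-27534)) = 490*(-18*(-1/27534)) = 490*(3/4589) = 1470/4589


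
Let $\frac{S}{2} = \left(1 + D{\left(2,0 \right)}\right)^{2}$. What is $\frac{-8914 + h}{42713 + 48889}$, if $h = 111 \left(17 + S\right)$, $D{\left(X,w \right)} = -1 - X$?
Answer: $- \frac{877}{13086} \approx -0.067018$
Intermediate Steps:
$S = 8$ ($S = 2 \left(1 - 3\right)^{2} = 2 \left(-2\right)^{2} = 2 \cdot 4 = 8$)
$h = 2775$ ($h = 111 \left(17 + 8\right) = 111 \cdot 25 = 2775$)
$\frac{-8914 + h}{42713 + 48889} = \frac{-8914 + 2775}{42713 + 48889} = - \frac{6139}{91602} = \left(-6139\right) \frac{1}{91602} = - \frac{877}{13086}$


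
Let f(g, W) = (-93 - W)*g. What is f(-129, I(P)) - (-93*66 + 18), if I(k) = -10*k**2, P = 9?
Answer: -86373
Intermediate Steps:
f(g, W) = g*(-93 - W)
f(-129, I(P)) - (-93*66 + 18) = -1*(-129)*(93 - 10*9**2) - (-93*66 + 18) = -1*(-129)*(93 - 10*81) - (-6138 + 18) = -1*(-129)*(93 - 810) - 1*(-6120) = -1*(-129)*(-717) + 6120 = -92493 + 6120 = -86373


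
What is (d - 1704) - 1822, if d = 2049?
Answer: -1477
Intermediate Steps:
(d - 1704) - 1822 = (2049 - 1704) - 1822 = 345 - 1822 = -1477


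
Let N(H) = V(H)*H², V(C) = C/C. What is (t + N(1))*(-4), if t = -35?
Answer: 136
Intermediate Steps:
V(C) = 1
N(H) = H² (N(H) = 1*H² = H²)
(t + N(1))*(-4) = (-35 + 1²)*(-4) = (-35 + 1)*(-4) = -34*(-4) = 136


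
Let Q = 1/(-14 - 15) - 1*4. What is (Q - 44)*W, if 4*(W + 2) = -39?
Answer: 65471/116 ≈ 564.41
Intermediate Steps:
W = -47/4 (W = -2 + (¼)*(-39) = -2 - 39/4 = -47/4 ≈ -11.750)
Q = -117/29 (Q = 1/(-29) - 4 = -1/29 - 4 = -117/29 ≈ -4.0345)
(Q - 44)*W = (-117/29 - 44)*(-47/4) = -1393/29*(-47/4) = 65471/116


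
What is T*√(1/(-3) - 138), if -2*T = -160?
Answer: 80*I*√1245/3 ≈ 940.92*I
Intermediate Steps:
T = 80 (T = -½*(-160) = 80)
T*√(1/(-3) - 138) = 80*√(1/(-3) - 138) = 80*√(-⅓ - 138) = 80*√(-415/3) = 80*(I*√1245/3) = 80*I*√1245/3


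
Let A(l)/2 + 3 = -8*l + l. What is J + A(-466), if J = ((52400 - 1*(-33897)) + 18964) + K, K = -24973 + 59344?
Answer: 146150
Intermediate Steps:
A(l) = -6 - 14*l (A(l) = -6 + 2*(-8*l + l) = -6 + 2*(-7*l) = -6 - 14*l)
K = 34371
J = 139632 (J = ((52400 - 1*(-33897)) + 18964) + 34371 = ((52400 + 33897) + 18964) + 34371 = (86297 + 18964) + 34371 = 105261 + 34371 = 139632)
J + A(-466) = 139632 + (-6 - 14*(-466)) = 139632 + (-6 + 6524) = 139632 + 6518 = 146150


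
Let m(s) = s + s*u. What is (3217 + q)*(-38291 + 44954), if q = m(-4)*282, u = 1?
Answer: 6403143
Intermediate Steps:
m(s) = 2*s (m(s) = s + s*1 = s + s = 2*s)
q = -2256 (q = (2*(-4))*282 = -8*282 = -2256)
(3217 + q)*(-38291 + 44954) = (3217 - 2256)*(-38291 + 44954) = 961*6663 = 6403143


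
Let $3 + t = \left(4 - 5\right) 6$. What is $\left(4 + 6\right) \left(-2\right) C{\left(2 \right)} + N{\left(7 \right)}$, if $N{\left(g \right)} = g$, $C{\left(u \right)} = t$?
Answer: $187$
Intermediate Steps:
$t = -9$ ($t = -3 + \left(4 - 5\right) 6 = -3 - 6 = -9$)
$C{\left(u \right)} = -9$
$\left(4 + 6\right) \left(-2\right) C{\left(2 \right)} + N{\left(7 \right)} = \left(4 + 6\right) \left(-2\right) \left(-9\right) + 7 = 10 \left(-2\right) \left(-9\right) + 7 = \left(-20\right) \left(-9\right) + 7 = 180 + 7 = 187$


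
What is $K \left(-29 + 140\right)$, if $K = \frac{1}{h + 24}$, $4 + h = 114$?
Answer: $\frac{111}{134} \approx 0.82836$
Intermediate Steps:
$h = 110$ ($h = -4 + 114 = 110$)
$K = \frac{1}{134}$ ($K = \frac{1}{110 + 24} = \frac{1}{134} \approx 0.0074627$)
$K \left(-29 + 140\right) = \frac{-29 + 140}{134} = \frac{1}{134} \cdot 111 = \frac{111}{134}$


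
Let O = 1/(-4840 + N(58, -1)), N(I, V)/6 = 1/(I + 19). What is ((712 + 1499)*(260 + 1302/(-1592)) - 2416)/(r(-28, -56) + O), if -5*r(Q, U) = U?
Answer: 423195609506155/8306004882 ≈ 50951.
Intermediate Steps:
N(I, V) = 6/(19 + I) (N(I, V) = 6/(I + 19) = 6/(19 + I))
r(Q, U) = -U/5
O = -77/372674 (O = 1/(-4840 + 6/(19 + 58)) = 1/(-4840 + 6/77) = 1/(-372674/77) = -77/372674 ≈ -0.00020661)
((712 + 1499)*(260 + 1302/(-1592)) - 2416)/(r(-28, -56) + O) = ((712 + 1499)*(260 + 1302/(-1592)) - 2416)/(-⅕*(-56) - 77/372674) = (2211*(260 + 1302*(-1/1592)) - 2416)/(56/5 - 77/372674) = (2211*(260 - 651/796) - 2416)/(20869359/1863370) = (2211*(206309/796) - 2416)*(1863370/20869359) = (456149199/796 - 2416)*(1863370/20869359) = (454226063/796)*(1863370/20869359) = 423195609506155/8306004882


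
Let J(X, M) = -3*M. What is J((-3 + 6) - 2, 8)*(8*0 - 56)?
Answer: 1344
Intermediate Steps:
J((-3 + 6) - 2, 8)*(8*0 - 56) = (-3*8)*(8*0 - 56) = -24*(0 - 56) = -24*(-56) = 1344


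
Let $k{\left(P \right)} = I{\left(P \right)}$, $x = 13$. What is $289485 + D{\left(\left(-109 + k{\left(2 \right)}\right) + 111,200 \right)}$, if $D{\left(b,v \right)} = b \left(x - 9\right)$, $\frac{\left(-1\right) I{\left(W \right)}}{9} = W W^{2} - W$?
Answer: $289277$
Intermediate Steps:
$I{\left(W \right)} = - 9 W^{3} + 9 W$ ($I{\left(W \right)} = - 9 \left(W W^{2} - W\right) = - 9 \left(W^{3} - W\right) = - 9 W^{3} + 9 W$)
$k{\left(P \right)} = 9 P \left(1 - P^{2}\right)$
$D{\left(b,v \right)} = 4 b$ ($D{\left(b,v \right)} = b \left(13 - 9\right) = b 4 = 4 b$)
$289485 + D{\left(\left(-109 + k{\left(2 \right)}\right) + 111,200 \right)} = 289485 + 4 \left(\left(-109 + 9 \cdot 2 \left(1 - 2^{2}\right)\right) + 111\right) = 289485 + 4 \left(\left(-109 + 9 \cdot 2 \left(1 - 4\right)\right) + 111\right) = 289485 + 4 \left(\left(-109 + 9 \cdot 2 \left(-3\right)\right) + 111\right) = 289485 + 4 \left(\left(-109 - 54\right) + 111\right) = 289485 + 4 \left(-163 + 111\right) = 289485 + 4 \left(-52\right) = 289485 - 208 = 289277$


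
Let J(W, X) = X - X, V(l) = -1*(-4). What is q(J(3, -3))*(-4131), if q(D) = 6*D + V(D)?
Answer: -16524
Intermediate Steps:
V(l) = 4
J(W, X) = 0
q(D) = 4 + 6*D (q(D) = 6*D + 4 = 4 + 6*D)
q(J(3, -3))*(-4131) = (4 + 6*0)*(-4131) = (4 + 0)*(-4131) = 4*(-4131) = -16524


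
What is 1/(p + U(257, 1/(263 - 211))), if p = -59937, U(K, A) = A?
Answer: -52/3116723 ≈ -1.6684e-5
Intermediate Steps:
1/(p + U(257, 1/(263 - 211))) = 1/(-59937 + 1/(263 - 211)) = 1/(-59937 + 1/52) = 1/(-3116723/52) = -52/3116723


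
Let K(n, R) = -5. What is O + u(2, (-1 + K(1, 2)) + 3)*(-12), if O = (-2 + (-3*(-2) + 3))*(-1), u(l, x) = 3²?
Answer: -115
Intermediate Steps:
u(l, x) = 9
O = -7 (O = (-2 + (6 + 3))*(-1) = (-2 + 9)*(-1) = 7*(-1) = -7)
O + u(2, (-1 + K(1, 2)) + 3)*(-12) = -7 + 9*(-12) = -7 - 108 = -115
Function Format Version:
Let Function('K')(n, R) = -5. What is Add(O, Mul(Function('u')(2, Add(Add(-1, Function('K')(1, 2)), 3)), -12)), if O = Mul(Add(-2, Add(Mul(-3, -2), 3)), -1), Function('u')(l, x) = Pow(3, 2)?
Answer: -115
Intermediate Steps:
Function('u')(l, x) = 9
O = -7 (O = Mul(Add(-2, Add(6, 3)), -1) = Mul(Add(-2, 9), -1) = Mul(7, -1) = -7)
Add(O, Mul(Function('u')(2, Add(Add(-1, Function('K')(1, 2)), 3)), -12)) = Add(-7, Mul(9, -12)) = Add(-7, -108) = -115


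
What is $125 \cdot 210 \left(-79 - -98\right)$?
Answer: $498750$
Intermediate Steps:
$125 \cdot 210 \left(-79 - -98\right) = 26250 \left(-79 + 98\right) = 26250 \cdot 19 = 498750$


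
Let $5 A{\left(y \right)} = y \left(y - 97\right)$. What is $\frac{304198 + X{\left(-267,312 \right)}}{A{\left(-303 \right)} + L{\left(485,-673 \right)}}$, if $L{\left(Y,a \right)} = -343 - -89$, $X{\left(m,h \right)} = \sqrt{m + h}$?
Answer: $\frac{152099}{11993} + \frac{3 \sqrt{5}}{23986} \approx 12.683$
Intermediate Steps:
$X{\left(m,h \right)} = \sqrt{h + m}$
$A{\left(y \right)} = \frac{y \left(-97 + y\right)}{5}$ ($A{\left(y \right)} = \frac{y \left(y - 97\right)}{5} = \frac{y \left(-97 + y\right)}{5}$)
$L{\left(Y,a \right)} = -254$ ($L{\left(Y,a \right)} = -343 + 89 = -254$)
$\frac{304198 + X{\left(-267,312 \right)}}{A{\left(-303 \right)} + L{\left(485,-673 \right)}} = \frac{304198 + \sqrt{312 - 267}}{\frac{1}{5} \left(-303\right) \left(-97 - 303\right) - 254} = \frac{304198 + \sqrt{45}}{\frac{1}{5} \left(-303\right) \left(-400\right) - 254} = \frac{304198 + 3 \sqrt{5}}{24240 - 254} = \frac{304198 + 3 \sqrt{5}}{23986} = \left(304198 + 3 \sqrt{5}\right) \frac{1}{23986} = \frac{152099}{11993} + \frac{3 \sqrt{5}}{23986}$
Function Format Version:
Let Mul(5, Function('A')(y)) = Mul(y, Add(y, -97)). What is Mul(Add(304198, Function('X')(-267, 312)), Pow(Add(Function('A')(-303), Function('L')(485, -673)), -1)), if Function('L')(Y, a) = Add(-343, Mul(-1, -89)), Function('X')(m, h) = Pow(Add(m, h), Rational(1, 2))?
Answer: Add(Rational(152099, 11993), Mul(Rational(3, 23986), Pow(5, Rational(1, 2)))) ≈ 12.683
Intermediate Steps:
Function('X')(m, h) = Pow(Add(h, m), Rational(1, 2))
Function('A')(y) = Mul(Rational(1, 5), y, Add(-97, y)) (Function('A')(y) = Mul(Rational(1, 5), Mul(y, Add(y, -97))) = Mul(Rational(1, 5), Mul(y, Add(-97, y))) = Mul(Rational(1, 5), y, Add(-97, y)))
Function('L')(Y, a) = -254 (Function('L')(Y, a) = Add(-343, 89) = -254)
Mul(Add(304198, Function('X')(-267, 312)), Pow(Add(Function('A')(-303), Function('L')(485, -673)), -1)) = Mul(Add(304198, Pow(Add(312, -267), Rational(1, 2))), Pow(Add(Mul(Rational(1, 5), -303, Add(-97, -303)), -254), -1)) = Mul(Add(304198, Pow(45, Rational(1, 2))), Pow(Add(Mul(Rational(1, 5), -303, -400), -254), -1)) = Mul(Add(304198, Mul(3, Pow(5, Rational(1, 2)))), Pow(Add(24240, -254), -1)) = Mul(Add(304198, Mul(3, Pow(5, Rational(1, 2)))), Pow(23986, -1)) = Mul(Add(304198, Mul(3, Pow(5, Rational(1, 2)))), Rational(1, 23986)) = Add(Rational(152099, 11993), Mul(Rational(3, 23986), Pow(5, Rational(1, 2))))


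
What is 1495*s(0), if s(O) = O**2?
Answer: 0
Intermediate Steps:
1495*s(0) = 1495*0**2 = 1495*0 = 0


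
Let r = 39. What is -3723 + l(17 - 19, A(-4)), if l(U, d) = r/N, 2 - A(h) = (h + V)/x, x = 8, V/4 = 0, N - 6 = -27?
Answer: -26074/7 ≈ -3724.9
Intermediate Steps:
N = -21 (N = 6 - 27 = -21)
V = 0 (V = 4*0 = 0)
A(h) = 2 - h/8 (A(h) = 2 - (h + 0)/8 = 2 - h/8)
l(U, d) = -13/7 (l(U, d) = 39/(-21) = 39*(-1/21) = -13/7)
-3723 + l(17 - 19, A(-4)) = -3723 - 13/7 = -26074/7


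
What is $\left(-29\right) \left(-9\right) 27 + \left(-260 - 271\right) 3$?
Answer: $5454$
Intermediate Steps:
$\left(-29\right) \left(-9\right) 27 + \left(-260 - 271\right) 3 = 261 \cdot 27 - 1593 = 7047 - 1593 = 5454$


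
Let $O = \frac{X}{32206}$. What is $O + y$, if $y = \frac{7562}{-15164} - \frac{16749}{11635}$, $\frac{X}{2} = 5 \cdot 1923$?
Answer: $- \frac{1905134561309}{1420551426710} \approx -1.3411$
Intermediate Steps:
$X = 19230$ ($X = 2 \cdot 5 \cdot 1923 = 2 \cdot 9615 = 19230$)
$O = \frac{9615}{16103}$ ($O = \frac{19230}{32206} = 19230 \cdot \frac{1}{32206} = \frac{9615}{16103} \approx 0.59709$)
$y = - \frac{170982853}{88216570}$ ($y = 7562 \left(- \frac{1}{15164}\right) - \frac{16749}{11635} = - \frac{3781}{7582} - \frac{16749}{11635} = - \frac{170982853}{88216570} \approx -1.9382$)
$O + y = \frac{9615}{16103} - \frac{170982853}{88216570} = - \frac{1905134561309}{1420551426710}$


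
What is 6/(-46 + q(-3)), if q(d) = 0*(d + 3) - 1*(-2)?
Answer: -3/22 ≈ -0.13636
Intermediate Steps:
q(d) = 2 (q(d) = 0*(3 + d) + 2 = 0 + 2 = 2)
6/(-46 + q(-3)) = 6/(-46 + 2) = 6/(-44) = 6*(-1/44) = -3/22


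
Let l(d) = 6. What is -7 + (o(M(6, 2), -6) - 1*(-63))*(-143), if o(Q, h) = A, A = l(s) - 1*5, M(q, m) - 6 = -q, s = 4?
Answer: -9159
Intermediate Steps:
M(q, m) = 6 - q
A = 1 (A = 6 - 1*5 = 6 - 5 = 1)
o(Q, h) = 1
-7 + (o(M(6, 2), -6) - 1*(-63))*(-143) = -7 + (1 - 1*(-63))*(-143) = -7 + (1 + 63)*(-143) = -7 + 64*(-143) = -7 - 9152 = -9159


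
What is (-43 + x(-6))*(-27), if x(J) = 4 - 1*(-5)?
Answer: 918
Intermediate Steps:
x(J) = 9 (x(J) = 4 + 5 = 9)
(-43 + x(-6))*(-27) = (-43 + 9)*(-27) = -34*(-27) = 918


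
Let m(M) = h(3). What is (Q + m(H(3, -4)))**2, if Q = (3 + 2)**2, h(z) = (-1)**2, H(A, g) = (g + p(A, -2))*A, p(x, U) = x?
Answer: 676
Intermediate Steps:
H(A, g) = A*(A + g) (H(A, g) = (g + A)*A = (A + g)*A = A*(A + g))
h(z) = 1
Q = 25 (Q = 5**2 = 25)
m(M) = 1
(Q + m(H(3, -4)))**2 = (25 + 1)**2 = 26**2 = 676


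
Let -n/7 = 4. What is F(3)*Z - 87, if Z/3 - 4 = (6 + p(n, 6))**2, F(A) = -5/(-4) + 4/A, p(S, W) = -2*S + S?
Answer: 8903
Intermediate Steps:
n = -28 (n = -7*4 = -28)
p(S, W) = -S
F(A) = 5/4 + 4/A (F(A) = -5*(-1/4) + 4/A = 5/4 + 4/A)
Z = 3480 (Z = 12 + 3*(6 - 1*(-28))**2 = 12 + 3*(6 + 28)**2 = 12 + 3*34**2 = 12 + 3*1156 = 12 + 3468 = 3480)
F(3)*Z - 87 = (5/4 + 4/3)*3480 - 87 = (31/12)*3480 - 87 = 8990 - 87 = 8903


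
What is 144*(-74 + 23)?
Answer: -7344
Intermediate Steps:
144*(-74 + 23) = 144*(-51) = -7344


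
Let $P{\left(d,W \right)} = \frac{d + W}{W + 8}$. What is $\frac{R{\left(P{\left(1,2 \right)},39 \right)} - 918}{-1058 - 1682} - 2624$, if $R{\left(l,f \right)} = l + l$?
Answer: $- \frac{35944213}{13700} \approx -2623.7$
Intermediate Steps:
$P{\left(d,W \right)} = \frac{W + d}{8 + W}$
$R{\left(l,f \right)} = 2 l$
$\frac{R{\left(P{\left(1,2 \right)},39 \right)} - 918}{-1058 - 1682} - 2624 = \frac{2 \frac{2 + 1}{8 + 2} - 918}{-1058 - 1682} - 2624 = \frac{2 \cdot \frac{1}{10} \cdot 3 - 918}{-2740} - 2624 = \left(2 \cdot \frac{1}{10} \cdot 3 - 918\right) \left(- \frac{1}{2740}\right) - 2624 = \left(2 \cdot \frac{3}{10} - 918\right) \left(- \frac{1}{2740}\right) - 2624 = \left(\frac{3}{5} - 918\right) \left(- \frac{1}{2740}\right) - 2624 = \left(- \frac{4587}{5}\right) \left(- \frac{1}{2740}\right) - 2624 = \frac{4587}{13700} - 2624 = - \frac{35944213}{13700}$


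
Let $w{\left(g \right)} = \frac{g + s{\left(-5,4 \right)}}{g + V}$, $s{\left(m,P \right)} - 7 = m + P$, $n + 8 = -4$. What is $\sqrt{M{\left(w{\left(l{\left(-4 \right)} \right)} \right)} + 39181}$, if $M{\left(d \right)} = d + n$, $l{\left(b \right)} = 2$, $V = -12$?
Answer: $\frac{\sqrt{979205}}{5} \approx 197.91$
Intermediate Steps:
$n = -12$ ($n = -8 - 4 = -12$)
$s{\left(m,P \right)} = 7 + P + m$ ($s{\left(m,P \right)} = 7 + \left(m + P\right) = 7 + \left(P + m\right) = 7 + P + m$)
$w{\left(g \right)} = \frac{6 + g}{-12 + g}$ ($w{\left(g \right)} = \frac{g + \left(7 + 4 - 5\right)}{g - 12} = \frac{g + 6}{-12 + g} = \frac{6 + g}{-12 + g}$)
$M{\left(d \right)} = -12 + d$ ($M{\left(d \right)} = d - 12 = -12 + d$)
$\sqrt{M{\left(w{\left(l{\left(-4 \right)} \right)} \right)} + 39181} = \sqrt{\left(-12 + \frac{6 + 2}{-12 + 2}\right) + 39181} = \sqrt{\left(-12 + \frac{1}{-10} \cdot 8\right) + 39181} = \sqrt{\left(-12 - \frac{4}{5}\right) + 39181} = \sqrt{- \frac{64}{5} + 39181} = \sqrt{\frac{195841}{5}} = \frac{\sqrt{979205}}{5}$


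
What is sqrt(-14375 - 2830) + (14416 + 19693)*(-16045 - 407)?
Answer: -561161268 + I*sqrt(17205) ≈ -5.6116e+8 + 131.17*I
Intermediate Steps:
sqrt(-14375 - 2830) + (14416 + 19693)*(-16045 - 407) = sqrt(-17205) + 34109*(-16452) = I*sqrt(17205) - 561161268 = -561161268 + I*sqrt(17205)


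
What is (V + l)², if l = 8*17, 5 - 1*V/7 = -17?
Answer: 84100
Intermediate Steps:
V = 154 (V = 35 - 7*(-17) = 35 + 119 = 154)
l = 136
(V + l)² = (154 + 136)² = 290² = 84100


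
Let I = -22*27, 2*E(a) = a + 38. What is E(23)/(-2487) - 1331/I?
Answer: 49880/22383 ≈ 2.2285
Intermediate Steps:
E(a) = 19 + a/2 (E(a) = (a + 38)/2 = (38 + a)/2 = 19 + a/2)
I = -594
E(23)/(-2487) - 1331/I = (19 + (1/2)*23)/(-2487) - 1331/(-594) = (19 + 23/2)*(-1/2487) - 1331*(-1/594) = (61/2)*(-1/2487) + 121/54 = -61/4974 + 121/54 = 49880/22383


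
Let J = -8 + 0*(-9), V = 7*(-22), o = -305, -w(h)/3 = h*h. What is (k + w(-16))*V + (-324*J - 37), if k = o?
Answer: 167797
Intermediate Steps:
w(h) = -3*h² (w(h) = -3*h*h = -3*h²)
k = -305
V = -154
J = -8 (J = -8 + 0 = -8)
(k + w(-16))*V + (-324*J - 37) = (-305 - 3*(-16)²)*(-154) + (-324*(-8) - 37) = (-305 - 3*256)*(-154) + (2592 - 37) = (-305 - 768)*(-154) + 2555 = -1073*(-154) + 2555 = 165242 + 2555 = 167797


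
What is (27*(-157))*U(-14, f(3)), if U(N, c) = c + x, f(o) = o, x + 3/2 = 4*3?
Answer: -114453/2 ≈ -57227.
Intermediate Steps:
x = 21/2 (x = -3/2 + 4*3 = -3/2 + 12 = 21/2 ≈ 10.500)
U(N, c) = 21/2 + c (U(N, c) = c + 21/2 = 21/2 + c)
(27*(-157))*U(-14, f(3)) = (27*(-157))*(21/2 + 3) = -4239*27/2 = -114453/2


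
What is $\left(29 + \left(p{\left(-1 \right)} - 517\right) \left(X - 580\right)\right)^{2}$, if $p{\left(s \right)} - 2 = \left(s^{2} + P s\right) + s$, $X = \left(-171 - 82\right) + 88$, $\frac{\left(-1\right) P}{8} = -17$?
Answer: $235248280576$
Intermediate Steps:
$P = 136$ ($P = \left(-8\right) \left(-17\right) = 136$)
$X = -165$ ($X = -253 + 88 = -165$)
$p{\left(s \right)} = 2 + s^{2} + 137 s$ ($p{\left(s \right)} = 2 + \left(\left(s^{2} + 136 s\right) + s\right) = 2 + \left(s^{2} + 137 s\right) = 2 + s^{2} + 137 s$)
$\left(29 + \left(p{\left(-1 \right)} - 517\right) \left(X - 580\right)\right)^{2} = \left(29 + \left(\left(2 + \left(-1\right)^{2} + 137 \left(-1\right)\right) - 517\right) \left(-165 - 580\right)\right)^{2} = \left(29 + \left(\left(2 + 1 - 137\right) - 517\right) \left(-745\right)\right)^{2} = \left(29 + \left(-134 - 517\right) \left(-745\right)\right)^{2} = \left(29 - -484995\right)^{2} = \left(29 + 484995\right)^{2} = 485024^{2} = 235248280576$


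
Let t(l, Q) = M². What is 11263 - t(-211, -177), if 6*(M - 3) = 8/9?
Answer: 8203502/729 ≈ 11253.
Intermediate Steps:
M = 85/27 (M = 3 + (8/9)/6 = 3 + (8*(⅑))/6 = 3 + (⅙)*(8/9) = 3 + 4/27 = 85/27 ≈ 3.1481)
t(l, Q) = 7225/729 (t(l, Q) = (85/27)² = 7225/729)
11263 - t(-211, -177) = 11263 - 1*7225/729 = 11263 - 7225/729 = 8203502/729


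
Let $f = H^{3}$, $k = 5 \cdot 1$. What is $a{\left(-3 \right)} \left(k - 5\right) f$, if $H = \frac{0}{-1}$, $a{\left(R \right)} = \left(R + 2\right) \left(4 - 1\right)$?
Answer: $0$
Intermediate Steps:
$a{\left(R \right)} = 6 + 3 R$ ($a{\left(R \right)} = \left(2 + R\right) 3 = 6 + 3 R$)
$k = 5$
$H = 0$ ($H = 0 \left(-1\right) = 0$)
$f = 0$ ($f = 0^{3} = 0$)
$a{\left(-3 \right)} \left(k - 5\right) f = \left(6 + 3 \left(-3\right)\right) \left(5 - 5\right) 0 = \left(6 - 9\right) 0 \cdot 0 = \left(-3\right) 0 \cdot 0 = 0 \cdot 0 = 0$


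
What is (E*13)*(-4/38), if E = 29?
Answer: -754/19 ≈ -39.684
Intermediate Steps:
(E*13)*(-4/38) = (29*13)*(-4/38) = 377*(-4*1/38) = 377*(-2/19) = -754/19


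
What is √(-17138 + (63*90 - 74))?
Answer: I*√11542 ≈ 107.43*I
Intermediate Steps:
√(-17138 + (63*90 - 74)) = √(-17138 + (5670 - 74)) = √(-17138 + 5596) = √(-11542) = I*√11542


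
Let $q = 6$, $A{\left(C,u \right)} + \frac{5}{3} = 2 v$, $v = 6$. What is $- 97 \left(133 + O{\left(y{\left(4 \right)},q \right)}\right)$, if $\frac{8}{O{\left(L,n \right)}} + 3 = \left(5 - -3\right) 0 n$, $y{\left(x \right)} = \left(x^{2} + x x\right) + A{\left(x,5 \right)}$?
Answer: $- \frac{37927}{3} \approx -12642.0$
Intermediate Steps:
$A{\left(C,u \right)} = \frac{31}{3}$ ($A{\left(C,u \right)} = - \frac{5}{3} + 2 \cdot 6 = - \frac{5}{3} + 12 = \frac{31}{3}$)
$y{\left(x \right)} = \frac{31}{3} + 2 x^{2}$ ($y{\left(x \right)} = \left(x^{2} + x x\right) + \frac{31}{3} = \left(x^{2} + x^{2}\right) + \frac{31}{3} = 2 x^{2} + \frac{31}{3} = \frac{31}{3} + 2 x^{2}$)
$O{\left(L,n \right)} = - \frac{8}{3}$ ($O{\left(L,n \right)} = \frac{8}{-3 + \left(5 - -3\right) 0 n} = \frac{8}{-3 + \left(5 + 3\right) 0 n} = \frac{8}{-3 + 8 \cdot 0 n} = \frac{8}{-3 + 0 n} = \frac{8}{-3 + 0} = \frac{8}{-3} = 8 \left(- \frac{1}{3}\right) = - \frac{8}{3}$)
$- 97 \left(133 + O{\left(y{\left(4 \right)},q \right)}\right) = - 97 \left(133 - \frac{8}{3}\right) = \left(-97\right) \frac{391}{3} = - \frac{37927}{3}$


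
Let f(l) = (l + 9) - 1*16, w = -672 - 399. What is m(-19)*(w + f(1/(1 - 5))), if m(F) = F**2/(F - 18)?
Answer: 1556993/148 ≈ 10520.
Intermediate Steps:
m(F) = F**2/(-18 + F)
w = -1071
f(l) = -7 + l (f(l) = (9 + l) - 16 = -7 + l)
m(-19)*(w + f(1/(1 - 5))) = ((-19)**2/(-18 - 19))*(-1071 + (-7 + 1/(1 - 5))) = (361/(-37))*(-1071 + (-7 + 1/(-4))) = (361*(-1/37))*(-1071 + (-7 - 1/4)) = -361*(-1071 - 29/4)/37 = -361/37*(-4313/4) = 1556993/148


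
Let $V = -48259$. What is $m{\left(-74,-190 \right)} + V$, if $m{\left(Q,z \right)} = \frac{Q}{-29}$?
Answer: $- \frac{1399437}{29} \approx -48256.0$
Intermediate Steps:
$m{\left(Q,z \right)} = - \frac{Q}{29}$ ($m{\left(Q,z \right)} = Q \left(- \frac{1}{29}\right) = - \frac{Q}{29}$)
$m{\left(-74,-190 \right)} + V = \left(- \frac{1}{29}\right) \left(-74\right) - 48259 = \frac{74}{29} - 48259 = - \frac{1399437}{29}$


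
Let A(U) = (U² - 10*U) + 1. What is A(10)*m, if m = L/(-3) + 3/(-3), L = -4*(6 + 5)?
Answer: 41/3 ≈ 13.667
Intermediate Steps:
L = -44 (L = -4*11 = -44)
A(U) = 1 + U² - 10*U
m = 41/3 (m = -44/(-3) + 3/(-3) = -44*(-⅓) + 3*(-⅓) = 44/3 - 1 = 41/3 ≈ 13.667)
A(10)*m = (1 + 10² - 10*10)*(41/3) = (1 + 100 - 100)*(41/3) = 1*(41/3) = 41/3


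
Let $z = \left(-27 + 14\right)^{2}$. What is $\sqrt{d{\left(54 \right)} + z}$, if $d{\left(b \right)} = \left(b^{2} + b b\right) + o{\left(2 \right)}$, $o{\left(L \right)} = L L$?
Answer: $\sqrt{6005} \approx 77.492$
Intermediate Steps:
$o{\left(L \right)} = L^{2}$
$z = 169$ ($z = \left(-13\right)^{2} = 169$)
$d{\left(b \right)} = 4 + 2 b^{2}$ ($d{\left(b \right)} = \left(b^{2} + b b\right) + 2^{2} = \left(b^{2} + b^{2}\right) + 4 = 2 b^{2} + 4 = 4 + 2 b^{2}$)
$\sqrt{d{\left(54 \right)} + z} = \sqrt{\left(4 + 2 \cdot 54^{2}\right) + 169} = \sqrt{\left(4 + 2 \cdot 2916\right) + 169} = \sqrt{\left(4 + 5832\right) + 169} = \sqrt{5836 + 169} = \sqrt{6005}$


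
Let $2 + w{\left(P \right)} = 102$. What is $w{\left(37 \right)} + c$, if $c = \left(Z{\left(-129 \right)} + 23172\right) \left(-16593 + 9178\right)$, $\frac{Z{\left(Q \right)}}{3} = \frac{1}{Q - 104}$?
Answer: $- \frac{40034102995}{233} \approx -1.7182 \cdot 10^{8}$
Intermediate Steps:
$Z{\left(Q \right)} = \frac{3}{-104 + Q}$ ($Z{\left(Q \right)} = \frac{3}{Q - 104} = \frac{3}{-104 + Q}$)
$w{\left(P \right)} = 100$ ($w{\left(P \right)} = -2 + 102 = 100$)
$c = - \frac{40034126295}{233}$ ($c = \left(\frac{3}{-104 - 129} + 23172\right) \left(-16593 + 9178\right) = \left(\frac{3}{-233} + 23172\right) \left(-7415\right) = \left(3 \left(- \frac{1}{233}\right) + 23172\right) \left(-7415\right) = \left(- \frac{3}{233} + 23172\right) \left(-7415\right) = \frac{5399073}{233} \left(-7415\right) = - \frac{40034126295}{233} \approx -1.7182 \cdot 10^{8}$)
$w{\left(37 \right)} + c = 100 - \frac{40034126295}{233} = - \frac{40034102995}{233}$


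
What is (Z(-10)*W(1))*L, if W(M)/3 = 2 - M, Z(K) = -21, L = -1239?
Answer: 78057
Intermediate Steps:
W(M) = 6 - 3*M (W(M) = 3*(2 - M) = 6 - 3*M)
(Z(-10)*W(1))*L = -21*(6 - 3*1)*(-1239) = -21*(6 - 3)*(-1239) = -21*3*(-1239) = -63*(-1239) = 78057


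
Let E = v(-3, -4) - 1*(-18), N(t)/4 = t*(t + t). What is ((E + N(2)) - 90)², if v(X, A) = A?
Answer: 1936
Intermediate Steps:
N(t) = 8*t² (N(t) = 4*(t*(t + t)) = 4*(t*(2*t)) = 4*(2*t²) = 8*t²)
E = 14 (E = -4 - 1*(-18) = -4 + 18 = 14)
((E + N(2)) - 90)² = ((14 + 8*2²) - 90)² = ((14 + 8*4) - 90)² = ((14 + 32) - 90)² = (46 - 90)² = (-44)² = 1936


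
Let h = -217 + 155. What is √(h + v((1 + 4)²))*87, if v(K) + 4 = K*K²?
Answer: 87*√15559 ≈ 10852.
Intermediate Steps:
v(K) = -4 + K³ (v(K) = -4 + K*K² = -4 + K³)
h = -62
√(h + v((1 + 4)²))*87 = √(-62 + (-4 + ((1 + 4)²)³))*87 = √(-62 + (-4 + (5²)³))*87 = √(-62 + (-4 + 25³))*87 = √(-62 + (-4 + 15625))*87 = √(-62 + 15621)*87 = √15559*87 = 87*√15559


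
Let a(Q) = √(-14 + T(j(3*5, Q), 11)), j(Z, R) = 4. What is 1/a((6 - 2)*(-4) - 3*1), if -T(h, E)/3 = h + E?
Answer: -I*√59/59 ≈ -0.13019*I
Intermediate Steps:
T(h, E) = -3*E - 3*h (T(h, E) = -3*(h + E) = -3*(E + h) = -3*E - 3*h)
a(Q) = I*√59 (a(Q) = √(-14 + (-3*11 - 3*4)) = √(-14 + (-33 - 12)) = √(-14 - 45) = √(-59) = I*√59)
1/a((6 - 2)*(-4) - 3*1) = 1/(I*√59) = -I*√59/59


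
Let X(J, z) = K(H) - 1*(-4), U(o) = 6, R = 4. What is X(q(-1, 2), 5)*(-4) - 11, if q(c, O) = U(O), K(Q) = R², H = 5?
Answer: -91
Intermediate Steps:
K(Q) = 16 (K(Q) = 4² = 16)
q(c, O) = 6
X(J, z) = 20 (X(J, z) = 16 - 1*(-4) = 16 + 4 = 20)
X(q(-1, 2), 5)*(-4) - 11 = 20*(-4) - 11 = -80 - 11 = -91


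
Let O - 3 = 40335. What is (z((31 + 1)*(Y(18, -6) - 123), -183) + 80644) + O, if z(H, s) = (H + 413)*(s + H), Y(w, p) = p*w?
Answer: 52986907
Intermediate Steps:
O = 40338 (O = 3 + 40335 = 40338)
z(H, s) = (413 + H)*(H + s)
(z((31 + 1)*(Y(18, -6) - 123), -183) + 80644) + O = ((((31 + 1)*(-6*18 - 123))² + 413*((31 + 1)*(-6*18 - 123)) + 413*(-183) + ((31 + 1)*(-6*18 - 123))*(-183)) + 80644) + 40338 = (((32*(-108 - 123))² + 413*(32*(-108 - 123)) - 75579 + (32*(-108 - 123))*(-183)) + 80644) + 40338 = (((32*(-231))² + 413*(32*(-231)) - 75579 + (32*(-231))*(-183)) + 80644) + 40338 = (((-7392)² + 413*(-7392) - 75579 - 7392*(-183)) + 80644) + 40338 = ((54641664 - 3052896 - 75579 + 1352736) + 80644) + 40338 = (52865925 + 80644) + 40338 = 52946569 + 40338 = 52986907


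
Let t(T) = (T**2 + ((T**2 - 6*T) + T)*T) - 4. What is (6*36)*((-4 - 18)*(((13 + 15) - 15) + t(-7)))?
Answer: 2518560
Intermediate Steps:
t(T) = -4 + T**2 + T*(T**2 - 5*T) (t(T) = (T**2 + (T**2 - 5*T)*T) - 4 = (T**2 + T*(T**2 - 5*T)) - 4 = -4 + T**2 + T*(T**2 - 5*T))
(6*36)*((-4 - 18)*(((13 + 15) - 15) + t(-7))) = (6*36)*((-4 - 18)*(((13 + 15) - 15) + (-4 + (-7)**3 - 4*(-7)**2))) = 216*(-22*((28 - 15) + (-4 - 343 - 4*49))) = 216*(-22*(13 + (-4 - 343 - 196))) = 216*(-22*(13 - 543)) = 216*(-22*(-530)) = 216*11660 = 2518560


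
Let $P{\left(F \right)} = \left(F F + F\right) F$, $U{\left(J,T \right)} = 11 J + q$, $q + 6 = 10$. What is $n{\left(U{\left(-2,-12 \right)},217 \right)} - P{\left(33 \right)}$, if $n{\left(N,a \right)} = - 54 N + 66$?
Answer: $-35988$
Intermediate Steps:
$q = 4$ ($q = -6 + 10 = 4$)
$U{\left(J,T \right)} = 4 + 11 J$ ($U{\left(J,T \right)} = 11 J + 4 = 4 + 11 J$)
$n{\left(N,a \right)} = 66 - 54 N$
$P{\left(F \right)} = F \left(F + F^{2}\right)$ ($P{\left(F \right)} = \left(F^{2} + F\right) F = \left(F + F^{2}\right) F = F \left(F + F^{2}\right)$)
$n{\left(U{\left(-2,-12 \right)},217 \right)} - P{\left(33 \right)} = \left(66 - 54 \left(4 + 11 \left(-2\right)\right)\right) - 33^{2} \left(1 + 33\right) = \left(66 - 54 \left(4 - 22\right)\right) - 1089 \cdot 34 = \left(66 - -972\right) - 37026 = \left(66 + 972\right) - 37026 = 1038 - 37026 = -35988$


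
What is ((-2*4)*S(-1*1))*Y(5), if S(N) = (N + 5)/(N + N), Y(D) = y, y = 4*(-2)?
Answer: -128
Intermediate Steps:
y = -8
Y(D) = -8
S(N) = (5 + N)/(2*N) (S(N) = (5 + N)/((2*N)) = (5 + N)*(1/(2*N)) = (5 + N)/(2*N))
((-2*4)*S(-1*1))*Y(5) = ((-2*4)*((5 - 1*1)/(2*((-1*1)))))*(-8) = -4*(5 - 1)/(-1)*(-8) = -4*(-1)*4*(-8) = -8*(-2)*(-8) = 16*(-8) = -128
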